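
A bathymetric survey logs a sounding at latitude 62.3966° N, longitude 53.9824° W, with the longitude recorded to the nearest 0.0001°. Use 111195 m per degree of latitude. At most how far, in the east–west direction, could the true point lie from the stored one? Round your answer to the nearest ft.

8 ft

Rounding to 4 decimal places leaves the longitude within ±5e-05° of the true value.
At latitude 62.3966° a degree of longitude spans 111195 m × cos 62.3966° = 111195 × 0.4633 ≈ 51522.1 m.
Maximum E–W displacement: 5e-05 × 51522.1 = 2.5761 m.
In feet: 2.5761 m ÷ 0.3048 ≈ 8.4518 ft.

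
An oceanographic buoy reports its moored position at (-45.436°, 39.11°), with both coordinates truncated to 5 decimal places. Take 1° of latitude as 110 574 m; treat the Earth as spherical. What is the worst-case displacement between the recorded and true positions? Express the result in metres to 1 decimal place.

1.4 metres

Truncating at 5 decimal places can drop up to a full unit in the last place, so each coordinate may be off by as much as 1e-05°.
Latitude error → 1e-05 × 110574 = 1.10574 m along the meridian.
East–west component at 45.436°: 1e-05° × 110574 × cos 45.436° ≈ 1e-05 × 77590.4 ≈ 0.775904 m.
Combining orthogonally: (1.10574² + 0.775904²)^½ ≈ 1.35081 m.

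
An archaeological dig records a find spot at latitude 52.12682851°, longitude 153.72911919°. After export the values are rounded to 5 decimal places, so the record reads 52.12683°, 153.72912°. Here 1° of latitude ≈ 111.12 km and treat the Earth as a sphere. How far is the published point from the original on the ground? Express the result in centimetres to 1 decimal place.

17.5 centimetres

Δlat = 52.12682851 − 52.12683 = -0.00000149°; Δlon = 153.72911919 − 153.72912 = -0.00000081°.
N–S: -0.00000149° × 111120 m/° = -0.165569 m.
E–W at 52.1268°: -0.00000081° × 111120 × cos 52.1268° = -0.00000081 × 111120 × 0.6139 ≈ -0.0552568 m.
Distance: √(0.165569² + 0.0552568²) ≈ 0.174546 m.
That is 0.174546 m = 17.455 cm.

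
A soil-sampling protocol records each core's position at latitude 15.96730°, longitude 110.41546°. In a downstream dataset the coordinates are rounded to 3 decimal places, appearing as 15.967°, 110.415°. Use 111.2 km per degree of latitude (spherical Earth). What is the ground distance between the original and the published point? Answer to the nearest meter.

The latitude changed by +0.00030° and the longitude by +0.00046°.
N–S: 0.00030° × 111200 m/° = 33.36 m.
E–W at 15.967°: 0.00046° × 111200 × cos 15.967° = 0.00046 × 111200 × 0.9614 ≈ 49.1786 m.
Distance: √(33.36² + 49.1786²) ≈ 59.4258 m.

59 meters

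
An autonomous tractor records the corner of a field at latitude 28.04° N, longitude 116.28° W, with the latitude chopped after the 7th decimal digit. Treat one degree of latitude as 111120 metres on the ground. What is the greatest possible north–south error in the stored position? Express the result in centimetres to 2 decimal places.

1.11 centimetres

Truncating at 7 decimal places can drop up to a full unit in the last place, so the latitude may be off by as much as 1e-07°.
Along the meridian that is 1e-07° × 111120 m/° = 0.011112 m.
That is 0.011112 m = 1.1112 cm.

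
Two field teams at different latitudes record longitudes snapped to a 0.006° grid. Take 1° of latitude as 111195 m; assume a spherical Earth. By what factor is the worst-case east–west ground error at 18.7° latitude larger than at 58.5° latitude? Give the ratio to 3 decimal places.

1.813

With a 0.006° grid the true value lies within half a step, ±0.006°/2 = ±0.003°, of the stored one.
Error at 18.7° = 0.003° × 111195 × cos 18.7° ≈ 333.58 × 0.9472 = 315.98 m.
Error at 58.5° = 0.003° × 111195 × cos 58.5° ≈ 333.58 × 0.5225 = 174.3 m.
The ratio reduces to cos 18.7° / cos 58.5° = 0.9472/0.5225 ≈ 1.8128.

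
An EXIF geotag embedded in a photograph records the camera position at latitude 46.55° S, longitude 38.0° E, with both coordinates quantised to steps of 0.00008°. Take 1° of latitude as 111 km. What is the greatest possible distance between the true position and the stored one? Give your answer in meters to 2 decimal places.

With a 0.00008° grid the true value lies within half a step, ±0.00008°/2 = ±4e-05°, of the stored one.
N–S: 4e-05° × 111000 m/° = 4.44 m.
E–W at 46.55°: 4e-05° × 111000 × cos 46.55° = 4e-05 × 111000 × 0.6877 ≈ 3.05348 m.
The two errors are perpendicular, so the maximum displacement is √(4.44² + 3.05348²) ≈ 5.38863 m.

5.39 meters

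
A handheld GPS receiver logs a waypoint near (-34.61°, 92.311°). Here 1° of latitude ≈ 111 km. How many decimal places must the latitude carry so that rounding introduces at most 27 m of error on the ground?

4 decimal places

One degree of latitude covers 111000 m.
With N decimal places the half-ulp bound is 0.5·10⁻ᴺ°, or 0.5·10⁻ᴺ × 111000 m on the ground.
Need 0.5 × 111000 × 10⁻ᴺ ≤ 27 → 10⁻ᴺ ≤ 4.865e-04, so N ≥ 3.31.
N = 3 would give 55.5 m (too coarse); N = 4 gives 5.55 m ≤ 27 m.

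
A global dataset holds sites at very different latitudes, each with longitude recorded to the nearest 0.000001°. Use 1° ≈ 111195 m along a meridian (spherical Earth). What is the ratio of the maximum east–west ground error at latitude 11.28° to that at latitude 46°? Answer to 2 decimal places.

Rounding to 6 decimal places leaves the longitude within ±5e-07° of the true value.
At 11.28°: 5e-07° × 111195 × cos 11.28° = 5e-07 × 111195 × 0.9807 ≈ 0.054524 m.
Error at 46° = 5e-07° × 111195 × cos 46° ≈ 0.055597 × 0.6947 = 0.038621 m.
The ratio reduces to cos 11.28° / cos 46° = 0.9807/0.6947 ≈ 1.4117.

1.41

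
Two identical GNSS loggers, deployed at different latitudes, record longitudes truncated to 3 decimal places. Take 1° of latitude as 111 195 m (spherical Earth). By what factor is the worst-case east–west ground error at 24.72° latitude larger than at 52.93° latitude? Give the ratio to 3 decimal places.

Truncating at 3 decimal places can drop up to a full unit in the last place, so the longitude may be off by as much as 0.001°.
At 24.72°: 0.001° × 111195 × cos 24.72° = 0.001 × 111195 × 0.9084 ≈ 101.01 m.
Error at 52.93° = 0.001° × 111195 × cos 52.93° ≈ 111.2 × 0.6028 = 67.027 m.
Ratio: 101.01 / 67.027 = cos 24.72° / cos 52.93° ≈ 1.5069.

1.507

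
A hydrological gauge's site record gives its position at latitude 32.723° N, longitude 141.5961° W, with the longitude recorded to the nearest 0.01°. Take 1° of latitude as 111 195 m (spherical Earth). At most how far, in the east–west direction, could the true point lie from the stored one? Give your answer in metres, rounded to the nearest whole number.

468 metres

Rounding to 2 decimal places leaves the longitude within ±0.005° of the true value.
Parallels shrink by cos φ, so at 32.723° a degree of longitude is 111195 × 0.8413 ≈ 93547.7 m.
East–west error: 0.005° × 93547.7 m/° ≈ 467.738 m.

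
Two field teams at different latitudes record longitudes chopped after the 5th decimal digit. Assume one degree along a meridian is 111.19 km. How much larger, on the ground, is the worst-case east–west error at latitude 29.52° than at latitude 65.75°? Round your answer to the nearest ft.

2 ft

Truncating at 5 decimal places can drop up to a full unit in the last place, so the longitude may be off by as much as 1e-05°.
At 29.52°: 1e-05° × 111190 × cos 29.52° = 1e-05 × 111190 × 0.8702 ≈ 0.96756 m.
At 65.75°: 1e-05° × 111190 × cos 65.75° = 1e-05 × 111190 × 0.4107 ≈ 0.45668 m.
Difference: 0.96756 − 0.45668 = 0.51088 m.
In feet: 0.510879 m ÷ 0.3048 ≈ 1.6761 ft.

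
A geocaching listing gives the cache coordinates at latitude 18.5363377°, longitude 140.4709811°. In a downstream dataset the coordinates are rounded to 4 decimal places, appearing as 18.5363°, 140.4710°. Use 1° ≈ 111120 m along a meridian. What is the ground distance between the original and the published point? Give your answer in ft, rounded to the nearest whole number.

The latitude changed by +0.0000377° and the longitude by -0.0000189°.
North–south shift: 0.0000377 × 111120 = 4.18922 m.
E–W at 18.5363°: -0.0000189° × 111120 × cos 18.5363° = -0.0000189 × 111120 × 0.9481 ≈ -1.99122 m.
Combined displacement = (4.18922² + 1.99122²)^½ ≈ 4.63838 m.
Converting: 4.63838 m × 3.2808 ft/m ≈ 15.218 ft.

15 ft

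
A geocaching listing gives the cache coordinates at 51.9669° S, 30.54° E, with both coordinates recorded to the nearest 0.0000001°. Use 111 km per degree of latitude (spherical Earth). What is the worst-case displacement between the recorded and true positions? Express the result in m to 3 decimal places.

0.007 m

Rounding to 7 decimal places leaves each coordinate within ±5e-08° of the true value.
North–south component: 5e-08° × 111000 = 0.00555 m.
E–W at 51.9669°: 5e-08° × 111000 × cos 51.9669° = 5e-08 × 111000 × 0.6161 ≈ 0.00341945 m.
Worst case both components are at the extreme and orthogonal: √(0.00555² + 0.00341945²) ≈ 0.00651883 m.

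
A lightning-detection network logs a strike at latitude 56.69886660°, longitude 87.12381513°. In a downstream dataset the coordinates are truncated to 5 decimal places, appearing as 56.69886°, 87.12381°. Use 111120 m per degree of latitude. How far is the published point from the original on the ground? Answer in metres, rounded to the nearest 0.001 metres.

The latitude changed by +0.00000660° and the longitude by +0.00000513°.
N–S: 0.00000660° × 111120 m/° = 0.733392 m.
East–west at this latitude: 0.00000513° × 111120 × cos 56.6989° ≈ 0.00000513 × 61009.3 = 0.312978 m.
Combined displacement = (0.733392² + 0.312978²)^½ ≈ 0.797382 m.

0.797 metres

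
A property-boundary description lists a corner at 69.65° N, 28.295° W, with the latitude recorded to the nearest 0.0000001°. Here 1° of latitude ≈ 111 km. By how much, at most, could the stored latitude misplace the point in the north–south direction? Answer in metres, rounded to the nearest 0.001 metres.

0.006 metres

Rounding to 7 decimal places leaves the latitude within ±5e-08° of the true value.
North–south distance: 5e-08° × 111000 m/° = 0.00555 m.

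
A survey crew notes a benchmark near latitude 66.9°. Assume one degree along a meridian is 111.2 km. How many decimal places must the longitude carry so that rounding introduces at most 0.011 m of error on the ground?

At 66.9° one degree of longitude covers 111200 × cos 66.9° ≈ 111200 × 0.3923 ≈ 43627.9 m.
With N decimal places the half-ulp bound is 0.5·10⁻ᴺ°, or 0.5·10⁻ᴺ × 43627.9 m on the ground.
Setting 21813.9 × 10⁻ᴺ ≤ 0.011 gives 10ᴺ ≥ 1.983e+06, i.e. N ≥ 6.30.
So 7 decimal places suffice (0.00218 m); 6 would allow up to 0.0218 m.

7 decimal places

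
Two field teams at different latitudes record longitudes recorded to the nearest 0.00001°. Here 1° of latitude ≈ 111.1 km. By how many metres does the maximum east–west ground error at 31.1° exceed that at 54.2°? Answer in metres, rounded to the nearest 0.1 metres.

0.2 metres

Rounding to 5 decimal places leaves the longitude within ±5e-06° of the true value.
Error at 31.1° = 5e-06° × 111100 × cos 31.1° ≈ 0.5555 × 0.8563 = 0.47566 m.
At 54.2°: 5e-06° × 111100 × cos 54.2° = 5e-06 × 111100 × 0.5850 ≈ 0.32494 m.
So the lower-latitude error exceeds the higher by 0.47566 − 0.32494 = 0.15071 m.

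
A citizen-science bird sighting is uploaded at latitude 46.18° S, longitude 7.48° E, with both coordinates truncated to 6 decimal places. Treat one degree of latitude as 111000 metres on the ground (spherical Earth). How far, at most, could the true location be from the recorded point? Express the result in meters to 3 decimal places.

0.135 meters

Truncating at 6 decimal places can drop up to a full unit in the last place, so each coordinate may be off by as much as 1e-06°.
Latitude error → 1e-06 × 111000 = 0.111 m along the meridian.
E–W at 46.18°: 1e-06° × 111000 × cos 46.18° = 1e-06 × 111000 × 0.6924 ≈ 0.0768559 m.
Combining orthogonally: (0.111² + 0.0768559²)^½ ≈ 0.13501 m.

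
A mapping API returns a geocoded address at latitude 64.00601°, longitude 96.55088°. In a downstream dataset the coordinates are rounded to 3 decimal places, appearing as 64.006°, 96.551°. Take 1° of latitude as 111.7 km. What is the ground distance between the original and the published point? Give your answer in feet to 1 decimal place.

The latitude changed by +0.00001° and the longitude by -0.00012°.
N–S: 0.00001° × 111700 m/° = 1.117 m.
East–west at this latitude: -0.00012° × 111700 × cos 64.006° ≈ -0.00012 × 48955.5 = -5.87467 m.
Distance: √(1.117² + 5.87467²) ≈ 5.97991 m.
Converting: 5.97991 m × 3.2808 ft/m ≈ 19.619 ft.

19.6 feet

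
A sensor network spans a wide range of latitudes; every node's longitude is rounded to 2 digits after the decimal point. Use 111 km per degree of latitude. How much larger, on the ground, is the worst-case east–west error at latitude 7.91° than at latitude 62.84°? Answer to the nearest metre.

Rounding to 2 decimal places leaves the longitude within ±0.005° of the true value.
Error at 7.91° = 0.005° × 111000 × cos 7.91° ≈ 555 × 0.9905 = 549.72 m.
Error at 62.84° = 0.005° × 111000 × cos 62.84° ≈ 555 × 0.4565 = 253.34 m.
Difference: 549.72 − 253.34 = 296.37 m.

296 metres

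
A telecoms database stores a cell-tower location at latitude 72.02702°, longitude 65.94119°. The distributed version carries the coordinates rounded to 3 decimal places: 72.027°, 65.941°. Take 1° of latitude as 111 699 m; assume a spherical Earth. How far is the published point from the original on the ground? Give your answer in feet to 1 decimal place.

Δlat = 72.02702 − 72.027 = +0.00002°; Δlon = 65.94119 − 65.941 = +0.00019°.
North–south shift: 0.00002 × 111699 = 2.23398 m.
East–west at this latitude: 0.00019° × 111699 × cos 72.027° ≈ 0.00019 × 34466.8 = 6.5487 m.
Distance: √(2.23398² + 6.5487²) ≈ 6.91926 m.
Converting: 6.91926 m × 3.2808 ft/m ≈ 22.701 ft.

22.7 feet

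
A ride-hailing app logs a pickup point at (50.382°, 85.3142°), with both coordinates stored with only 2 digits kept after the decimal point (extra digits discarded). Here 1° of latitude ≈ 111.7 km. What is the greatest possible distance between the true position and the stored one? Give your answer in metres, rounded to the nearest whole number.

Truncating at 2 decimal places can drop up to a full unit in the last place, so each coordinate may be off by as much as 0.01°.
North–south component: 0.01° × 111700 = 1117 m.
East–west component at 50.382°: 0.01° × 111700 × cos 50.382° ≈ 0.01 × 71227.3 ≈ 712.273 m.
Worst case both components are at the extreme and orthogonal: √(1117² + 712.273²) ≈ 1324.77 m.

1325 metres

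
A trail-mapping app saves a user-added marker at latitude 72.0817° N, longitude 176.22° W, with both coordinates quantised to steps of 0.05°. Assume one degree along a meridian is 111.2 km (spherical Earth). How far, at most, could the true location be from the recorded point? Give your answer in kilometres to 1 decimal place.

2.9 kilometres

With a 0.05° grid the true value lies within half a step, ±0.05°/2 = ±0.025°, of the stored one.
Latitude error → 0.025 × 111200 = 2780 m along the meridian.
East–west component at 72.0817°: 0.025° × 111200 × cos 72.0817° ≈ 0.025 × 34211.9 ≈ 855.296 m.
Worst case both components are at the extreme and orthogonal: √(2780² + 855.296²) ≈ 2908.6 m.
That is 2908.6 m = 2.9086 km.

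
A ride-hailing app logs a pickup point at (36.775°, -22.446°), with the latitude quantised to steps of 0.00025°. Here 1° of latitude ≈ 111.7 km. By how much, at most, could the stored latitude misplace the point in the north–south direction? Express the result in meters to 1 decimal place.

14.0 meters

With a 0.00025° grid the true value lies within half a step, ±0.00025°/2 = ±0.000125°, of the stored one.
Along the meridian that is 0.000125° × 111700 m/° = 13.9625 m.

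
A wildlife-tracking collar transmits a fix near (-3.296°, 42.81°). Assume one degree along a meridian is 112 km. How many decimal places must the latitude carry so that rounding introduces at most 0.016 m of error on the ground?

One degree of latitude covers 112000 m.
Rounding to N decimal places gives at most 0.5 × 10⁻ᴺ degrees of error, i.e. 0.5 × 10⁻ᴺ × 112000 m.
Need 0.5 × 112000 × 10⁻ᴺ ≤ 0.016 → 10⁻ᴺ ≤ 2.857e-07, so N ≥ 6.54.
At 6 places the error can reach 0.056 m, but 7 places keeps it to 0.0056 m.

7 decimal places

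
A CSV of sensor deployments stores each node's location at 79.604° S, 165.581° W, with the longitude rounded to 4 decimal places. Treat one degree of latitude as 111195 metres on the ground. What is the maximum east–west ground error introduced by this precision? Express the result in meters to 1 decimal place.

1.0 meters

Rounding to 4 decimal places leaves the longitude within ±5e-05° of the true value.
Parallels shrink by cos φ, so at 79.604° a degree of longitude is 111195 × 0.1805 ≈ 20065.2 m.
Maximum E–W displacement: 5e-05 × 20065.2 = 1.00326 m.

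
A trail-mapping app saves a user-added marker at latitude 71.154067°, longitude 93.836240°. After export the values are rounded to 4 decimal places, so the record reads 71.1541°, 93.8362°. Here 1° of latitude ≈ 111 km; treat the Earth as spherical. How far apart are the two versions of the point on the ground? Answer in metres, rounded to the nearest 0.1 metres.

3.9 metres

Δlat = 71.154067 − 71.1541 = -0.000033°; Δlon = 93.836240 − 93.8362 = +0.000040°.
N–S: -0.000033° × 111000 m/° = -3.663 m.
E–W at 71.1541°: 0.000040° × 111000 × cos 71.1541° = 0.000040 × 111000 × 0.3230 ≈ 1.43423 m.
Hypotenuse of the two orthogonal shifts: √(3.663² + 1.43423²) = 3.93377 m.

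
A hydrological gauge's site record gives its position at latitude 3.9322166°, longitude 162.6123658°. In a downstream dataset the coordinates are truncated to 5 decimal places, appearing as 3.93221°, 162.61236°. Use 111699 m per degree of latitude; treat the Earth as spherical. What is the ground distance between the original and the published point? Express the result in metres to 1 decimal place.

1.0 metres

The latitude changed by +0.0000066° and the longitude by +0.0000058°.
North–south shift: 0.0000066 × 111699 = 0.737213 m.
E–W at 3.93221°: 0.0000058° × 111699 × cos 3.93221° = 0.0000058 × 111699 × 0.9976 ≈ 0.646329 m.
Hypotenuse of the two orthogonal shifts: √(0.737213² + 0.646329²) = 0.980421 m.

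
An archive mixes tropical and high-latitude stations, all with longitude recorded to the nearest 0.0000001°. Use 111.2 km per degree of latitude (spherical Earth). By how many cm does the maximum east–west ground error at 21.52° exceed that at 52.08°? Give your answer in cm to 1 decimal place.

Rounding to 7 decimal places leaves the longitude within ±5e-08° of the true value.
Error at 21.52° = 5e-08° × 111200 × cos 21.52° ≈ 0.00556 × 0.9303 = 0.0051724 m.
At 52.08°: 5e-08° × 111200 × cos 52.08° = 5e-08 × 111200 × 0.6146 ≈ 0.003417 m.
Difference: 0.0051724 − 0.003417 = 0.0017555 m.
That is 0.00175545 m = 0.17555 cm.

0.2 cm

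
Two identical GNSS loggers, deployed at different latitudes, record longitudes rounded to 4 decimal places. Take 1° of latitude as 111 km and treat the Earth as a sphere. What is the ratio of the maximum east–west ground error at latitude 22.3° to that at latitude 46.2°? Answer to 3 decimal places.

1.337

Rounding to 4 decimal places leaves the longitude within ±5e-05° of the true value.
At 22.3°: 5e-05° × 111000 × cos 22.3° = 5e-05 × 111000 × 0.9252 ≈ 5.1349 m.
Error at 46.2° = 5e-05° × 111000 × cos 46.2° ≈ 5.55 × 0.6921 = 3.8414 m.
Ratio: 5.1349 / 3.8414 = cos 22.3° / cos 46.2° ≈ 1.3367.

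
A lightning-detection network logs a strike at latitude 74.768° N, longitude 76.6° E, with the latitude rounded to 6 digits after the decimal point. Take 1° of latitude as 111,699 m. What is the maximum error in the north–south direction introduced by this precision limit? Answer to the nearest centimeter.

6 centimeters

Rounding to 6 decimal places leaves the latitude within ±5e-07° of the true value.
Along the meridian that is 5e-07° × 111699 m/° = 0.0558495 m.
That is 0.0558495 m = 5.5849 cm.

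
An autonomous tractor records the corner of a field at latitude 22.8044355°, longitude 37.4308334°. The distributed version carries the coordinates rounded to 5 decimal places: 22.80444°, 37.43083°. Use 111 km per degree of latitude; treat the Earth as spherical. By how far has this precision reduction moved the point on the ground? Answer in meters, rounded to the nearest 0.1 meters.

0.6 meters

The latitude changed by -0.0000045° and the longitude by +0.0000034°.
North–south shift: -0.0000045 × 111000 = -0.4995 m.
E–W at 22.8044°: 0.0000034° × 111000 × cos 22.8044° = 0.0000034 × 111000 × 0.9218 ≈ 0.3479 m.
Hypotenuse of the two orthogonal shifts: √(0.4995² + 0.3479²) = 0.608715 m.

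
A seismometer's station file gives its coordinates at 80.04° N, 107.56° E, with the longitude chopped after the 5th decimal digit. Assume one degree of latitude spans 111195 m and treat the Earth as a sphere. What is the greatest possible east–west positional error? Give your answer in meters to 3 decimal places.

Truncating at 5 decimal places can drop up to a full unit in the last place, so the longitude may be off by as much as 1e-05°.
One degree of longitude at 80.04° is 111195 × cos 80.04° ≈ 111195 × 0.1730 = 19232.4 m.
East–west error: 1e-05° × 19232.4 m/° ≈ 0.192324 m.

0.192 meters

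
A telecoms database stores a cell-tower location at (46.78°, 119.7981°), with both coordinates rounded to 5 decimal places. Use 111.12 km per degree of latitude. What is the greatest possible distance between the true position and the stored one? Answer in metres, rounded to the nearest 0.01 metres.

Rounding to 5 decimal places leaves each coordinate within ±5e-06° of the true value.
N–S: 5e-06° × 111120 m/° = 0.5556 m.
East–west component at 46.78°: 5e-06° × 111120 × cos 46.78° ≈ 5e-06 × 76095.1 ≈ 0.380476 m.
Combining orthogonally: (0.5556² + 0.380476²)^½ ≈ 0.673389 m.

0.67 metres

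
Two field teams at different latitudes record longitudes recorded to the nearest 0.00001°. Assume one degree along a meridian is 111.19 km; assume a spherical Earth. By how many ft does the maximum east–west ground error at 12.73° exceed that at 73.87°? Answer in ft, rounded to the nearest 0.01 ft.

1.27 ft

Rounding to 5 decimal places leaves the longitude within ±5e-06° of the true value.
Error at 12.73° = 5e-06° × 111190 × cos 12.73° ≈ 0.55595 × 0.9754 = 0.54228 m.
Error at 73.87° = 5e-06° × 111190 × cos 73.87° ≈ 0.55595 × 0.2778 = 0.15445 m.
Difference: 0.54228 − 0.15445 = 0.38783 m.
In feet: 0.387832 m ÷ 0.3048 ≈ 1.2724 ft.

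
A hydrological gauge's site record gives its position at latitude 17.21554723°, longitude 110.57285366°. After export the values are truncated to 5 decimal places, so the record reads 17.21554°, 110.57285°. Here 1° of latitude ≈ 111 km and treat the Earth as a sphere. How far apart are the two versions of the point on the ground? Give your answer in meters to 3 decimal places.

Δlat = 17.21554723 − 17.21554 = +0.00000723°; Δlon = 110.57285366 − 110.57285 = +0.00000366°.
N–S: 0.00000723° × 111000 m/° = 0.80253 m.
East–west at this latitude: 0.00000366° × 111000 × cos 17.2155° ≈ 0.00000366 × 106027 = 0.388059 m.
Distance: √(0.80253² + 0.388059²) ≈ 0.891428 m.

0.891 meters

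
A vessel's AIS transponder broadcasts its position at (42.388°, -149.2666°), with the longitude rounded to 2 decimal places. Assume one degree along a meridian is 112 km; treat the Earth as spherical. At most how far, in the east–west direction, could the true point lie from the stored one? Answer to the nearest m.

Rounding to 2 decimal places leaves the longitude within ±0.005° of the true value.
Parallels shrink by cos φ, so at 42.388° a degree of longitude is 112000 × 0.7386 ≈ 82722.8 m.
Maximum E–W displacement: 0.005 × 82722.8 = 413.614 m.

414 m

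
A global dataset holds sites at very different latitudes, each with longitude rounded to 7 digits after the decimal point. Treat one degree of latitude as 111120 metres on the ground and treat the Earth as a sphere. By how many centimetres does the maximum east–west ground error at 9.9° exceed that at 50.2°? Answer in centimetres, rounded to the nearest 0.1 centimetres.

Rounding to 7 decimal places leaves the longitude within ±5e-08° of the true value.
At 9.9°: 5e-08° × 111120 × cos 9.9° = 5e-08 × 111120 × 0.9851 ≈ 0.0054733 m.
At 50.2°: 5e-08° × 111120 × cos 50.2° = 5e-08 × 111120 × 0.6401 ≈ 0.0035564 m.
Difference: 0.0054733 − 0.0035564 = 0.0019168 m.
That is 0.00191682 m = 0.19168 cm.

0.2 centimetres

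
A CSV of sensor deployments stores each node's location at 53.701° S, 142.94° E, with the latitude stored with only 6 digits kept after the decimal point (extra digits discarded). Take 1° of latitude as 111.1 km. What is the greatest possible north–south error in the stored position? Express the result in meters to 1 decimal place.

0.1 meters

Truncating at 6 decimal places can drop up to a full unit in the last place, so the latitude may be off by as much as 1e-06°.
So the N–S error is at most 1e-06 × 111100 = 0.1111 m.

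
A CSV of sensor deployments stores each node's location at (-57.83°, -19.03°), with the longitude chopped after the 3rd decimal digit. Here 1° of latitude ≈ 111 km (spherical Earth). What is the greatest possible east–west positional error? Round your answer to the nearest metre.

59 metres

Truncating at 3 decimal places can drop up to a full unit in the last place, so the longitude may be off by as much as 0.001°.
One degree of longitude at 57.83° is 111000 × cos 57.83° ≈ 111000 × 0.5324 = 59100.1 m.
So at most 0.001° × 59100.1 ≈ 59.1001 m east–west.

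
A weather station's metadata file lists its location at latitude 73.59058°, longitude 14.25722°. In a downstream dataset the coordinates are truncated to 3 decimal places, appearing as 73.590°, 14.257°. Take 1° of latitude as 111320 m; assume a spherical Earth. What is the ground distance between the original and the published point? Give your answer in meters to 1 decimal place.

64.9 meters

Δlat = 73.59058 − 73.590 = +0.00058°; Δlon = 14.25722 − 14.257 = +0.00022°.
N–S: 0.00058° × 111320 m/° = 64.5656 m.
E–W at 73.59°: 0.00022° × 111320 × cos 73.59° = 0.00022 × 111320 × 0.2825 ≈ 6.91876 m.
Hypotenuse of the two orthogonal shifts: √(64.5656² + 6.91876²) = 64.9352 m.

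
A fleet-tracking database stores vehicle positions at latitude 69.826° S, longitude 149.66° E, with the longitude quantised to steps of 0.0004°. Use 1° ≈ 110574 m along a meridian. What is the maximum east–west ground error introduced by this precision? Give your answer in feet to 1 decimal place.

With a 0.0004° grid the true value lies within half a step, ±0.0004°/2 = ±0.0002°, of the stored one.
At latitude 69.826° a degree of longitude spans 110574 m × cos 69.826° = 110574 × 0.3449 ≈ 38133.9 m.
East–west error: 0.0002° × 38133.9 m/° ≈ 7.62678 m.
In feet: 7.62678 m ÷ 0.3048 ≈ 25.022 ft.

25.0 feet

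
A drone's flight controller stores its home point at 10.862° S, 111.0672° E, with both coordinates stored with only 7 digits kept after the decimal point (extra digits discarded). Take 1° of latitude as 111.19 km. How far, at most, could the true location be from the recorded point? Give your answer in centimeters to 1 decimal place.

1.6 centimeters

Truncating at 7 decimal places can drop up to a full unit in the last place, so each coordinate may be off by as much as 1e-07°.
Latitude error → 1e-07 × 111190 = 0.011119 m along the meridian.
E–W at 10.862°: 1e-07° × 111190 × cos 10.862° = 1e-07 × 111190 × 0.9821 ≈ 0.0109198 m.
Worst case both components are at the extreme and orthogonal: √(0.011119² + 0.0109198²) ≈ 0.0155844 m.
That is 0.0155844 m = 1.5584 cm.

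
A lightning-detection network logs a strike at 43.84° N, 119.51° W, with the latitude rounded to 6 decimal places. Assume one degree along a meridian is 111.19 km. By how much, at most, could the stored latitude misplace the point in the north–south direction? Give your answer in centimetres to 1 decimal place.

Rounding to 6 decimal places leaves the latitude within ±5e-07° of the true value.
So the N–S error is at most 5e-07 × 111190 = 0.055595 m.
That is 0.055595 m = 5.5595 cm.

5.6 centimetres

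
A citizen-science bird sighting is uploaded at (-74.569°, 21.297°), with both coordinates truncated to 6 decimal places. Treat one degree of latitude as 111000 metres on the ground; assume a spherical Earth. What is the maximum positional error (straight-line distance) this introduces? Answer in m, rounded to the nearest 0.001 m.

0.115 m

Truncating at 6 decimal places can drop up to a full unit in the last place, so each coordinate may be off by as much as 1e-06°.
Latitude error → 1e-06 × 111000 = 0.111 m along the meridian.
East–west component at 74.569°: 1e-06° × 111000 × cos 74.569° ≈ 1e-06 × 29534.6 ≈ 0.0295346 m.
Worst case both components are at the extreme and orthogonal: √(0.111² + 0.0295346²) ≈ 0.114862 m.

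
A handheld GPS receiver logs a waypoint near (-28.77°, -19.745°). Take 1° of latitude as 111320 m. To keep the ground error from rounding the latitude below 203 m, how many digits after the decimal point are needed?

3 decimal places

One degree of latitude covers 111320 m.
Rounding to N decimal places gives at most 0.5 × 10⁻ᴺ degrees of error, i.e. 0.5 × 10⁻ᴺ × 111320 m.
Need 0.5 × 111320 × 10⁻ᴺ ≤ 203 → 10⁻ᴺ ≤ 3.647e-03, so N ≥ 2.44.
So 3 decimal places suffice (55.7 m); 2 would allow up to 557 m.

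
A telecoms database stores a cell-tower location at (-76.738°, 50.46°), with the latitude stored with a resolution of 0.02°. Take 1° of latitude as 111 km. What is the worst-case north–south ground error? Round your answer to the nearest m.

1110 m

With a 0.02° grid the true value lies within half a step, ±0.02°/2 = ±0.01°, of the stored one.
Along the meridian that is 0.01° × 111000 m/° = 1110 m.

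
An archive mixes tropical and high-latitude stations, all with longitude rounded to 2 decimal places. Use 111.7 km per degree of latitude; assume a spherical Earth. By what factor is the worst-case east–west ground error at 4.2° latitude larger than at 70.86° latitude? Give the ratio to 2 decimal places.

3.04

Rounding to 2 decimal places leaves the longitude within ±0.005° of the true value.
At 4.2°: 0.005° × 111700 × cos 4.2° = 0.005 × 111700 × 0.9973 ≈ 557 m.
At 70.86°: 0.005° × 111700 × cos 70.86° = 0.005 × 111700 × 0.3279 ≈ 183.12 m.
The ratio reduces to cos 4.2° / cos 70.86° = 0.9973/0.3279 ≈ 3.0417.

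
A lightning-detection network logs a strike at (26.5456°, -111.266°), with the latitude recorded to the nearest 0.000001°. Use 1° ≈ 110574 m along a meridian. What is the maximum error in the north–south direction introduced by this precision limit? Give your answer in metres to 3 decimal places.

Rounding to 6 decimal places leaves the latitude within ±5e-07° of the true value.
So the N–S error is at most 5e-07 × 110574 = 0.055287 m.

0.055 metres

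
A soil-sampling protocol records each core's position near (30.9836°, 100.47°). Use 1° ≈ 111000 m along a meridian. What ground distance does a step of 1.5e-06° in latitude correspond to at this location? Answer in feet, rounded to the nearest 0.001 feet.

0.546 feet

1.5e-06° × 111000 m/° = 0.1665 m.
Converting: 0.1665 m × 3.2808 ft/m ≈ 0.54626 ft.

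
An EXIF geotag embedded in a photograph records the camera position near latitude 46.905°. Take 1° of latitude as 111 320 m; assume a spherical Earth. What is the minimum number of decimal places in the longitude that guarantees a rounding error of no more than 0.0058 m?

At 46.905° one degree of longitude covers 111320 × cos 46.905° ≈ 111320 × 0.6832 ≈ 76054.9 m.
With N decimal places the half-ulp bound is 0.5·10⁻ᴺ°, or 0.5·10⁻ᴺ × 76054.9 m on the ground.
Need 0.5 × 76054.9 × 10⁻ᴺ ≤ 0.0058 → 10⁻ᴺ ≤ 1.525e-07, so N ≥ 6.82.
N = 6 would give 0.038 m (too coarse); N = 7 gives 0.0038 m ≤ 0.0058 m.

7 decimal places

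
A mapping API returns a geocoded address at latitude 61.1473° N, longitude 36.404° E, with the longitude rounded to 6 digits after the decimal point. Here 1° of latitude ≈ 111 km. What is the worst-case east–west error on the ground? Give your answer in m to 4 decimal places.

0.0268 m

Rounding to 6 decimal places leaves the longitude within ±5e-07° of the true value.
At latitude 61.1473° a degree of longitude spans 111000 m × cos 61.1473° = 111000 × 0.4826 ≈ 53564.1 m.
So at most 5e-07° × 53564.1 ≈ 0.0267821 m east–west.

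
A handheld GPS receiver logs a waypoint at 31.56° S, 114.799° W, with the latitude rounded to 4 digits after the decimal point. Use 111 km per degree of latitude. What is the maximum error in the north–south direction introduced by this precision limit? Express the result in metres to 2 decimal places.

Rounding to 4 decimal places leaves the latitude within ±5e-05° of the true value.
So the N–S error is at most 5e-05 × 111000 = 5.55 m.

5.55 metres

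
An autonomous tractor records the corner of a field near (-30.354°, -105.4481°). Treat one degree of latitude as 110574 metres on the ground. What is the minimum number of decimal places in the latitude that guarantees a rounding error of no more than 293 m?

One degree of latitude covers 110574 m.
N decimal places → at most half a unit in the last place, 0.5 × 10⁻ᴺ° = 110574/2 × 10⁻ᴺ m.
Setting 55287 × 10⁻ᴺ ≤ 293 gives 10ᴺ ≥ 188.7, i.e. N ≥ 2.28.
So 3 decimal places suffice (55.3 m); 2 would allow up to 553 m.

3 decimal places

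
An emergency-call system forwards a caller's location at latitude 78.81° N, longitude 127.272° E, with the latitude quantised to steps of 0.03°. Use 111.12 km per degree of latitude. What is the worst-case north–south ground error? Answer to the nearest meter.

1667 meters

With a 0.03° grid the true value lies within half a step, ±0.03°/2 = ±0.015°, of the stored one.
North–south distance: 0.015° × 111120 m/° = 1666.8 m.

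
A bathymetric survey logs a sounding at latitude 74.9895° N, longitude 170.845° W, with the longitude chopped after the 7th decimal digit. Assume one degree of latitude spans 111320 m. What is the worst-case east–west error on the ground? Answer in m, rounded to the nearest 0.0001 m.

Truncating at 7 decimal places can drop up to a full unit in the last place, so the longitude may be off by as much as 1e-07°.
At latitude 74.9895° a degree of longitude spans 111320 m × cos 74.9895° = 111320 × 0.2590 ≈ 28831.4 m.
East–west error: 1e-07° × 28831.4 m/° ≈ 0.00288314 m.

0.0029 m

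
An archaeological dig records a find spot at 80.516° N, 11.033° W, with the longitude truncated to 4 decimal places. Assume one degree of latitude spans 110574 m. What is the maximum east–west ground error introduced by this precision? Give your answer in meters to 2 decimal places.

Truncating at 4 decimal places can drop up to a full unit in the last place, so the longitude may be off by as much as 0.0001°.
One degree of longitude at 80.516° is 110574 × cos 80.516° ≈ 110574 × 0.1648 = 18219.5 m.
Maximum E–W displacement: 0.0001 × 18219.5 = 1.82195 m.

1.82 meters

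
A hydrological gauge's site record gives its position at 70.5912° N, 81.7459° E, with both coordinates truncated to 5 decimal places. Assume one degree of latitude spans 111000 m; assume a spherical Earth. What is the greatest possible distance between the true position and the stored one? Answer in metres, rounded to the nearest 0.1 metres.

1.2 metres

Truncating at 5 decimal places can drop up to a full unit in the last place, so each coordinate may be off by as much as 1e-05°.
N–S: 1e-05° × 111000 m/° = 1.11 m.
Longitude error → 1e-05 × 111000 × cos 70.5912° = 1e-05 × 111000 × 0.3323 ≈ 0.36886 m.
The two errors are perpendicular, so the maximum displacement is √(1.11² + 0.36886²) ≈ 1.16968 m.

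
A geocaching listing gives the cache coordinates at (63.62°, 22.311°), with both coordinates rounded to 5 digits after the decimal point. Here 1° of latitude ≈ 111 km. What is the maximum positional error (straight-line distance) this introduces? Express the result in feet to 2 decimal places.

Rounding to 5 decimal places leaves each coordinate within ±5e-06° of the true value.
North–south component: 5e-06° × 111000 = 0.555 m.
Longitude error → 5e-06 × 111000 × cos 63.62° = 5e-06 × 111000 × 0.4443 ≈ 0.246599 m.
Worst case both components are at the extreme and orthogonal: √(0.555² + 0.246599²) ≈ 0.607319 m.
In feet: 0.607319 m ÷ 0.3048 ≈ 1.9925 ft.

1.99 feet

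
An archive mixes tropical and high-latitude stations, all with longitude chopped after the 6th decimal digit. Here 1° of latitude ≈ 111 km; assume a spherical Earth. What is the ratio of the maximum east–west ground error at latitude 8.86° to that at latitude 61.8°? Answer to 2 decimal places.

Truncating at 6 decimal places can drop up to a full unit in the last place, so the longitude may be off by as much as 1e-06°.
At 8.86°: 1e-06° × 111000 × cos 8.86° = 1e-06 × 111000 × 0.9881 ≈ 0.10968 m.
At 61.8°: 1e-06° × 111000 × cos 61.8° = 1e-06 × 111000 × 0.4726 ≈ 0.052453 m.
The ratio reduces to cos 8.86° / cos 61.8° = 0.9881/0.4726 ≈ 2.0909.

2.09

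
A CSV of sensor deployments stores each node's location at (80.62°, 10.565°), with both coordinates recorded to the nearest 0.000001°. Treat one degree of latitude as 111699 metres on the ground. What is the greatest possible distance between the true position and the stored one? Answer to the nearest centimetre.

Rounding to 6 decimal places leaves each coordinate within ±5e-07° of the true value.
North–south component: 5e-07° × 111699 = 0.0558495 m.
E–W at 80.62°: 5e-07° × 111699 × cos 80.62° = 5e-07 × 111699 × 0.1630 ≈ 0.00910244 m.
The two errors are perpendicular, so the maximum displacement is √(0.0558495² + 0.00910244²) ≈ 0.0565864 m.
That is 0.0565864 m = 5.6586 cm.

6 centimetres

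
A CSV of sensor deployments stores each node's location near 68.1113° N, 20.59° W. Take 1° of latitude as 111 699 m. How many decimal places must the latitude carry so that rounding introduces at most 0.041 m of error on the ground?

One degree of latitude covers 111699 m.
N decimal places → at most half a unit in the last place, 0.5 × 10⁻ᴺ° = 111699/2 × 10⁻ᴺ m.
Need 0.5 × 111699 × 10⁻ᴺ ≤ 0.041 → 10⁻ᴺ ≤ 7.341e-07, so N ≥ 6.13.
So 7 decimal places suffice (0.00558 m); 6 would allow up to 0.0558 m.

7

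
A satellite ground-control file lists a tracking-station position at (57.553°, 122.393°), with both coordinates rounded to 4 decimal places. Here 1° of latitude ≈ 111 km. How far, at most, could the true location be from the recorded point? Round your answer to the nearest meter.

Rounding to 4 decimal places leaves each coordinate within ±5e-05° of the true value.
Latitude error → 5e-05 × 111000 = 5.55 m along the meridian.
E–W at 57.553°: 5e-05° × 111000 × cos 57.553° = 5e-05 × 111000 × 0.5365 ≈ 2.97768 m.
The two errors are perpendicular, so the maximum displacement is √(5.55² + 2.97768²) ≈ 6.29834 m.

6 meters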